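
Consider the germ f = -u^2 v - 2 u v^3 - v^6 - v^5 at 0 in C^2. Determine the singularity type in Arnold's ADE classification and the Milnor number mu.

Type D_{7}, Milnor number mu = 7.

The Hessian of f at 0 is [[0, 0], [0, 0]] with rank 0, so corank 2. A Groebner basis of the Jacobian ideal J(f) in C{u,v} is {u^3, u^2*v + u^2/6 + u*v^2/6, u*v + v^3}; counting standard monomials gives mu = 7. Corank 2; j^3 = -u^2*v has shape L^2 M (L != M), so D-series; mu = 7 gives D_7.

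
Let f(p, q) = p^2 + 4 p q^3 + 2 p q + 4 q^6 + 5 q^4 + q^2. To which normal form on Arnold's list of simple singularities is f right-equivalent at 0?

A_3

The Hessian of f at 0 is [[2, 2], [2, 2]] with rank 1, so corank 1. A Groebner basis of the Jacobian ideal J(f) in C{p,q} is {q^3, p + q}; counting standard monomials gives mu = 3. Corank 1: A-series; mu = 3 gives A_3.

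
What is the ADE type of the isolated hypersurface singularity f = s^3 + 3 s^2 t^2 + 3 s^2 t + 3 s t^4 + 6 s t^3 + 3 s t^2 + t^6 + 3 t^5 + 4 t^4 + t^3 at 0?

E_6

The Hessian of f at 0 is [[0, 0], [0, 0]] with rank 0, so corank 2. A Groebner basis of the Jacobian ideal J(f) in C{s,t} is {s^3 + 3*s^2/2 + 3*s*t + 3*t^2/2, s^2*t - s^2 - 2*s*t - t^2, s^2/2 + s*t^2 + s*t + t^2/2, t^3}; counting standard monomials gives mu = 6. Corank 2; j^3 = (s + t)^3 is a perfect cube, so E-series; the 4-jet and mu = 6 give E_6.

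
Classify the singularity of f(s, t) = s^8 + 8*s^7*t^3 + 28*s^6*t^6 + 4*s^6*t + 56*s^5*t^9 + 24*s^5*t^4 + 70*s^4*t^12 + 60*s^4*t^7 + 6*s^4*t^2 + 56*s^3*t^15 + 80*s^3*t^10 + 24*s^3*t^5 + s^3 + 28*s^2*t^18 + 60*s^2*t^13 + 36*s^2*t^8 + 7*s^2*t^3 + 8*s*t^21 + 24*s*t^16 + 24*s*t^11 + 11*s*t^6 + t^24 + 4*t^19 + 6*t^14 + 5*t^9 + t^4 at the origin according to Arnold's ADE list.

E6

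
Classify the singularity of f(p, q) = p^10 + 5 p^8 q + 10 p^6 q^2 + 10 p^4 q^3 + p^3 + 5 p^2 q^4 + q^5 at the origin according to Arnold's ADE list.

The Hessian of f at 0 has rank 0. Corank 2; j^3 = p^3 is a perfect cube, so E-series; the 5-jet and mu = 8 give E_8.

E_8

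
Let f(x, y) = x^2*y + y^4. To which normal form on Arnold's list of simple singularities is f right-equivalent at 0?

D_5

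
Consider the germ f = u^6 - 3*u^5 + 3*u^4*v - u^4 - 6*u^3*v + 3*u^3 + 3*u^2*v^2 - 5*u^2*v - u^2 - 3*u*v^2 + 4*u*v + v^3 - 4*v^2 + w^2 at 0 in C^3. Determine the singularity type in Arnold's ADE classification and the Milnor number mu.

Type A_2, Milnor number mu = 2.

The Hessian of f at 0 has rank 2. Corank 1: A-series; mu = 2 gives A_2.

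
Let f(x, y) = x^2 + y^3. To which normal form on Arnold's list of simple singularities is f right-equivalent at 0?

A2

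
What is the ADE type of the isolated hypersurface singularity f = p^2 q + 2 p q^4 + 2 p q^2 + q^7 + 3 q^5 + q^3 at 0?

D6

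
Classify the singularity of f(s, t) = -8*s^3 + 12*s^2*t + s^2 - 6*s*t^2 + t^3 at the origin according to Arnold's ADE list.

A_2

The Hessian of f at 0 is [[2, 0], [0, 0]] with rank 1, so corank 1. A Groebner basis of the Jacobian ideal J(f) in C{s,t} is {t^2, s}; counting standard monomials gives mu = 2. Corank 1: A-series; mu = 2 gives A_2.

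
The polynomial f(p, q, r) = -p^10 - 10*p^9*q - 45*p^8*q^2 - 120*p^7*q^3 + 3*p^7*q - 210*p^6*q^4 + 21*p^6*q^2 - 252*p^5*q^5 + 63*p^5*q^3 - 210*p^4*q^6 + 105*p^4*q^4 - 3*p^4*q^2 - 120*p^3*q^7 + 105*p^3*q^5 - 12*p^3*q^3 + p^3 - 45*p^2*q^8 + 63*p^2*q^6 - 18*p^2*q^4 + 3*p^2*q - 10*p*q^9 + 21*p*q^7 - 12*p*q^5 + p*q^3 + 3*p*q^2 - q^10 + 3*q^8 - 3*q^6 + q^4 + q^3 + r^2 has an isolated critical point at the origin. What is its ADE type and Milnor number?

Type E_7, Milnor number mu = 7.

The Hessian of f at 0 has rank 1. Corank 2; j^3 = (p + q)^3 is a perfect cube, so E-series; the 4-jet and mu = 7 give E_7.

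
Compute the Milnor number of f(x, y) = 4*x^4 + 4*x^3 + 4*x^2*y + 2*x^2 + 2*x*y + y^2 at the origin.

1

The Hessian of f at 0 has rank 2. Corank 0: nondegenerate Morse point, so A_1.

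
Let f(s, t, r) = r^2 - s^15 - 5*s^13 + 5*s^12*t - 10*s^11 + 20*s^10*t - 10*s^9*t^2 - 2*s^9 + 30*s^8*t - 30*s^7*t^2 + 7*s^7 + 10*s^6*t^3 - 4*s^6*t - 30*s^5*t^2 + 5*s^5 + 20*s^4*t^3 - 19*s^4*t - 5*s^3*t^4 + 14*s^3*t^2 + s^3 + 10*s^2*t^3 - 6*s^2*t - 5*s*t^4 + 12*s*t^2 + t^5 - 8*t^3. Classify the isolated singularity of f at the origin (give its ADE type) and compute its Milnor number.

The Hessian of f at 0 has rank 1. Corank 2; j^3 = (s - 2*t)^3 is a perfect cube, so E-series; the 5-jet and mu = 8 give E_8.

Type E_8, Milnor number mu = 8.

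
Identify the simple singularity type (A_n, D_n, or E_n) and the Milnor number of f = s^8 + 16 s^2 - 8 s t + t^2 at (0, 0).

Type A_7, Milnor number mu = 7.

The Hessian of f at 0 is [[32, -8], [-8, 2]] with rank 1, so corank 1. A Groebner basis of the Jacobian ideal J(f) in C{s,t} is {t^7, s - t/4}; counting standard monomials gives mu = 7. Corank 1: A-series; mu = 7 gives A_7.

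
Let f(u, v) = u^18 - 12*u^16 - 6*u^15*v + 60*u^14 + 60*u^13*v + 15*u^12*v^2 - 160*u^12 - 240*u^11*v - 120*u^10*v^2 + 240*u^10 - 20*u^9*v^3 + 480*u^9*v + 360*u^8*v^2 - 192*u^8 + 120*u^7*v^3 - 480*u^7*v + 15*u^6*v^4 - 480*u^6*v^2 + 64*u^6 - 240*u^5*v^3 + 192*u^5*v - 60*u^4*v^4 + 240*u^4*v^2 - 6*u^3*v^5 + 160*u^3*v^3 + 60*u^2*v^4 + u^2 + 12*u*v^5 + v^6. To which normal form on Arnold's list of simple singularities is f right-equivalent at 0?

A_{5}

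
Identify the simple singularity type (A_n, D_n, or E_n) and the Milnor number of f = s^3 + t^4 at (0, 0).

Type E_{6}, Milnor number mu = 6.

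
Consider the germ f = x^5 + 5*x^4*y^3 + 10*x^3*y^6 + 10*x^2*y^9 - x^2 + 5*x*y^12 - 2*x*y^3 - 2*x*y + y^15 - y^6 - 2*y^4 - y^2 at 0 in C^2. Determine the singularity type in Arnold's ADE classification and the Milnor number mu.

Type A_{4}, Milnor number mu = 4.

The Hessian of f at 0 is [[-2, -2], [-2, -2]] with rank 1, so corank 1. A Groebner basis of the Jacobian ideal J(f) in C{x,y} is {x + y^3 + y, x^2 - y^2, x*y + y^2}; counting standard monomials gives mu = 4. Corank 1: A-series; mu = 4 gives A_4.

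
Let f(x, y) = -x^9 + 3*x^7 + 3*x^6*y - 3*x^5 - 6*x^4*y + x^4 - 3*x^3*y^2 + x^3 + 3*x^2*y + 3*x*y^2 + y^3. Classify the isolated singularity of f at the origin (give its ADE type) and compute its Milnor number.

Type E6, Milnor number mu = 6.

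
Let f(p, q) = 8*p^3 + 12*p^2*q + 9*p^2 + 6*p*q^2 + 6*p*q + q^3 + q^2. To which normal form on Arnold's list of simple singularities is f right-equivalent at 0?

A_2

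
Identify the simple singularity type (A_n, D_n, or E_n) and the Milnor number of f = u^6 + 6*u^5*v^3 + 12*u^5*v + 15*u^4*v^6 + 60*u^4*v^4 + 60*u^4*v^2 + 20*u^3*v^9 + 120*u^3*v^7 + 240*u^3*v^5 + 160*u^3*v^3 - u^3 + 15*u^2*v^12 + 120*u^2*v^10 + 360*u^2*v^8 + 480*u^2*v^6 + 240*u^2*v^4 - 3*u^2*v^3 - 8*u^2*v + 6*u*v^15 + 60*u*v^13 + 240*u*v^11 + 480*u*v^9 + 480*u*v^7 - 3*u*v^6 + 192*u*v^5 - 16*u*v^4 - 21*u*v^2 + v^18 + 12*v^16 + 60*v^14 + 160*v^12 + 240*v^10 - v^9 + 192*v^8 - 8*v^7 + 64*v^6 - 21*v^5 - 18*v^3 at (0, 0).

Type D_7, Milnor number mu = 7.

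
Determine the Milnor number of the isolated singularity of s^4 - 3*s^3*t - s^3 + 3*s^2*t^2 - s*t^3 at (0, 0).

The Hessian of f at 0 has rank 0. Corank 2; j^3 = -s^3 is a perfect cube, so E-series; the 4-jet and mu = 7 give E_7.

7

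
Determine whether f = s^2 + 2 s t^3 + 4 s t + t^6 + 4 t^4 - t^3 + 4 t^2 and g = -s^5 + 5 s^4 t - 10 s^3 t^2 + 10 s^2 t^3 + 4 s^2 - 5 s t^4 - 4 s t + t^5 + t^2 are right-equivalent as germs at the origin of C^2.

No.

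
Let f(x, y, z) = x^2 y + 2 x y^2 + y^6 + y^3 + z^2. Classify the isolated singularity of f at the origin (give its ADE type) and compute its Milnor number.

Type D7, Milnor number mu = 7.

The Hessian of f at 0 is [[0, 0, 0], [0, 0, 0], [0, 0, 2]] with rank 1, so corank 2. A Groebner basis of the Jacobian ideal J(f) in C{x,y,z} is {x^2/6 + y^5 - y^2/6, x^3 + y^3, x*y + y^2, z}; counting standard monomials gives mu = 7. Corank 2; j^3 = y*(x + y)^2 has shape L^2 M (L != M), so D-series; mu = 7 gives D_7.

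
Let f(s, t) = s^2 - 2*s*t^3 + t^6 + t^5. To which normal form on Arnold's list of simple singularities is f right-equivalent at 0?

A4

The Hessian of f at 0 is [[2, 0], [0, 0]] with rank 1, so corank 1. A Groebner basis of the Jacobian ideal J(f) in C{s,t} is {-s + t^3, s^2, s*t}; counting standard monomials gives mu = 4. Corank 1: A-series; mu = 4 gives A_4.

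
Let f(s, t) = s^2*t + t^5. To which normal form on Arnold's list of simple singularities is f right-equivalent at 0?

D_6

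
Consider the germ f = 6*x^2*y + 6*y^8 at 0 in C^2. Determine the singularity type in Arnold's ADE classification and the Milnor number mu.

The Hessian of f at 0 has rank 0. Corank 2; j^3 = 6*x^2*y has shape L^2 M (L != M), so D-series; mu = 9 gives D_9.

Type D_9, Milnor number mu = 9.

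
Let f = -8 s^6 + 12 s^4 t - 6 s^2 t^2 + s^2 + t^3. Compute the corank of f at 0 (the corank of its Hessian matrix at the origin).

Hessian at 0 has rank 1.

1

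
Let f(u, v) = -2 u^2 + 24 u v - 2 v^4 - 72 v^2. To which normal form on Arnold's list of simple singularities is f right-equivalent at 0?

A_3

The Hessian of f at 0 has rank 1. Corank 1: A-series; mu = 3 gives A_3.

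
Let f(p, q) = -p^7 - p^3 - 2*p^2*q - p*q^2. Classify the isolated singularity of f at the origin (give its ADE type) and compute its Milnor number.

Type D8, Milnor number mu = 8.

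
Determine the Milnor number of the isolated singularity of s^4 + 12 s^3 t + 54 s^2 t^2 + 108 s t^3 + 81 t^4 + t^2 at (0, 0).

The Hessian of f at 0 has rank 1. Corank 1: A-series; mu = 3 gives A_3.

3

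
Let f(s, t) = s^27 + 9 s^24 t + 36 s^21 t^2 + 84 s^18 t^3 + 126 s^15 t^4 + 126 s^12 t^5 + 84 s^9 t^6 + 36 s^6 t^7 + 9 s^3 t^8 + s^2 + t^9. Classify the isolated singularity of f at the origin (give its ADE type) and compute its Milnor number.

The Hessian of f at 0 is [[2, 0], [0, 0]] with rank 1, so corank 1. A Groebner basis of the Jacobian ideal J(f) in C{s,t} is {t^8, s}; counting standard monomials gives mu = 8. Corank 1: A-series; mu = 8 gives A_8.

Type A8, Milnor number mu = 8.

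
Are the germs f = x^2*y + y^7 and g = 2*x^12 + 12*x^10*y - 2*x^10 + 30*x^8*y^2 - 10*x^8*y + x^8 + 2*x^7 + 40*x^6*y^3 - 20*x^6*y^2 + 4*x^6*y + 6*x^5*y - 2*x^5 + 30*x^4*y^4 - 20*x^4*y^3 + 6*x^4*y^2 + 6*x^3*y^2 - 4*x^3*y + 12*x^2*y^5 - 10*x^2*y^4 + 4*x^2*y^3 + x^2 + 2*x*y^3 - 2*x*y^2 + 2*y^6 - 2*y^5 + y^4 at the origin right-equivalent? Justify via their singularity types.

The Hessian of f at 0 has rank 0. Corank 2; j^3 = x^2*y has shape L^2 M (L != M), so D-series; mu = 8 gives D_8. The Hessian of g at 0 has rank 1. Corank 1: A-series; mu = 5 gives A_5. f is D_8 but g is A_5, hence not right-equivalent.

No.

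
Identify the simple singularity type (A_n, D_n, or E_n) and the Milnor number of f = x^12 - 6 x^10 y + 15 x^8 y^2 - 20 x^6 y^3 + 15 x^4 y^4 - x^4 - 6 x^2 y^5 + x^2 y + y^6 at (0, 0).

The Hessian of f at 0 has rank 0. Corank 2; j^3 = x^2*y has shape L^2 M (L != M), so D-series; mu = 7 gives D_7.

Type D7, Milnor number mu = 7.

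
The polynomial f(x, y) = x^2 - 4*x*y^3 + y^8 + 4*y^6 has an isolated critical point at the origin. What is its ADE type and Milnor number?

The Hessian of f at 0 has rank 1. Corank 1: A-series; mu = 7 gives A_7.

Type A_{7}, Milnor number mu = 7.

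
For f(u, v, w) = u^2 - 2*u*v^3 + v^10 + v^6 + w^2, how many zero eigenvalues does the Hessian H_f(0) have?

1

The Hessian at 0 is [[2, 0, 0], [0, 0, 0], [0, 0, 2]] of rank 2; hence corank 1.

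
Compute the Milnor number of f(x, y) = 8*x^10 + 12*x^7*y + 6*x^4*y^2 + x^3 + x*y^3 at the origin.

7

The Hessian of f at 0 is [[0, 0], [0, 0]] with rank 0, so corank 2. A Groebner basis of the Jacobian ideal J(f) in C{x,y} is {x^3, x*y^2, 3*x^2 + y^3}; counting standard monomials gives mu = 7. Corank 2; j^3 = x^3 is a perfect cube, so E-series; the 4-jet and mu = 7 give E_7.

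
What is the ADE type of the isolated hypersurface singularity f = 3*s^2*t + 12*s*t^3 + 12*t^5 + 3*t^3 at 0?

D4

The Hessian of f at 0 has rank 0. Corank 2; j^3 = 3*t*(s^2 + t^2) splits into three distinct lines over C (the quadratic factor has nonzero discriminant), so D_4.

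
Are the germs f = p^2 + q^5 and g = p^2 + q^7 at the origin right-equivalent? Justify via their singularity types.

No.

The Hessian of f at 0 has rank 1. Corank 1: A-series; mu = 4 gives A_4. The Hessian of g at 0 has rank 1. Corank 1: A-series; mu = 6 gives A_6. f is A_4 but g is A_6, hence not right-equivalent.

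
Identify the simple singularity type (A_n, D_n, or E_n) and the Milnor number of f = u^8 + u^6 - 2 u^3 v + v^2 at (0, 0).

The Hessian of f at 0 has rank 1. Corank 1: A-series; mu = 7 gives A_7.

Type A_7, Milnor number mu = 7.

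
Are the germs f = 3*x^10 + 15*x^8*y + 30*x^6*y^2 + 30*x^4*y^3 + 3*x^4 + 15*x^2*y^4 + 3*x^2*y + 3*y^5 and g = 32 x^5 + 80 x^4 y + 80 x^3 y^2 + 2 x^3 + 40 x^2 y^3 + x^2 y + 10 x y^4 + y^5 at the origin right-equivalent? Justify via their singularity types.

Yes.

The Hessian of f at 0 is [[0, 0], [0, 0]] with rank 0, so corank 2. A Groebner basis of the Jacobian ideal J(f) in C{x,y} is {x^2/5 + y^4, x^3, x*y}; counting standard monomials gives mu = 6. Corank 2; j^3 = 3*x^2*y has shape L^2 M (L != M), so D-series; mu = 6 gives D_6. The Hessian of g at 0 is [[0, 0], [0, 0]] with rank 0, so corank 2. A Groebner basis of the Jacobian ideal J(g) in C{x,y} is {-x*y/10 + y^4, x*y^2, x^2 + x*y/2}; counting standard monomials gives mu = 6. Corank 2; j^3 = x^2*(2*x + y) has shape L^2 M (L != M), so D-series; mu = 6 gives D_6. Both have type D_6, hence right-equivalent.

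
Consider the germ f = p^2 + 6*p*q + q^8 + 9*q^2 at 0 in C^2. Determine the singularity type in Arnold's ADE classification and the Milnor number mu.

Type A7, Milnor number mu = 7.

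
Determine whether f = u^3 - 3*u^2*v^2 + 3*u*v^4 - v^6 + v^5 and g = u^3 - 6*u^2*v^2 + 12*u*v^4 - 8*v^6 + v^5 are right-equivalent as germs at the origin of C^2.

Yes.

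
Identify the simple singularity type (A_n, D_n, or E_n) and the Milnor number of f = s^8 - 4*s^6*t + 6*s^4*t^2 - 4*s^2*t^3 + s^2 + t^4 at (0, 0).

Type A_3, Milnor number mu = 3.

The Hessian of f at 0 has rank 1. Corank 1: A-series; mu = 3 gives A_3.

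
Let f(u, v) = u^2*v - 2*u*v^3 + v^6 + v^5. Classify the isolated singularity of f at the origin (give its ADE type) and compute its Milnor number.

Type D7, Milnor number mu = 7.

The Hessian of f at 0 has rank 0. Corank 2; j^3 = u^2*v has shape L^2 M (L != M), so D-series; mu = 7 gives D_7.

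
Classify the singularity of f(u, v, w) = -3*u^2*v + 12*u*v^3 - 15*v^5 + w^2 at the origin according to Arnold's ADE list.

The Hessian of f at 0 has rank 1. Corank 2; j^3 = -3*u^2*v has shape L^2 M (L != M), so D-series; mu = 6 gives D_6.

D6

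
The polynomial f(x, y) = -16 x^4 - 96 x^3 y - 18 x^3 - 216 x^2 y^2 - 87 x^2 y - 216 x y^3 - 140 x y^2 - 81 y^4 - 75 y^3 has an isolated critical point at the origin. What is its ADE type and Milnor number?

The Hessian of f at 0 has rank 0. Corank 2; j^3 = -(2*x + 3*y)*(3*x + 5*y)^2 has shape L^2 M (L != M), so D-series; mu = 5 gives D_5.

Type D_{5}, Milnor number mu = 5.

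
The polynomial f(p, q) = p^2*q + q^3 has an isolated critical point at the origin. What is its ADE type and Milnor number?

Type D4, Milnor number mu = 4.

The Hessian of f at 0 has rank 0. Corank 2; j^3 = q*(p^2 + q^2) splits into three distinct lines over C (the quadratic factor has nonzero discriminant), so D_4.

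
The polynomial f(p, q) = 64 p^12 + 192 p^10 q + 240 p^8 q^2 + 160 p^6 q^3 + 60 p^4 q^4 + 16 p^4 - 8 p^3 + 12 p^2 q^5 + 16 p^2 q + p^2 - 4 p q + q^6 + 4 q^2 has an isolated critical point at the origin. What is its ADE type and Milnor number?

Type A5, Milnor number mu = 5.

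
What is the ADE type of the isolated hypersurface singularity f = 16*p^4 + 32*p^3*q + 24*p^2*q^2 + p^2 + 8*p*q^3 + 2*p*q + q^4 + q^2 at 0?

A3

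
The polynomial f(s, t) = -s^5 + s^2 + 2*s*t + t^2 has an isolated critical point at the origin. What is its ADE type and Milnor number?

Type A_4, Milnor number mu = 4.

The Hessian of f at 0 has rank 1. Corank 1: A-series; mu = 4 gives A_4.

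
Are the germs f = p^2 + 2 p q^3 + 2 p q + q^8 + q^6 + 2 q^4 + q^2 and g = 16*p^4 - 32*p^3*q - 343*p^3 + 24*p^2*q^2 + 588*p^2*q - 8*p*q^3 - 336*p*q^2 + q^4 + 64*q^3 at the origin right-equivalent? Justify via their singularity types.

The Hessian of f at 0 is [[2, 2], [2, 2]] with rank 1, so corank 1. A Groebner basis of the Jacobian ideal J(f) in C{p,q} is {p^3 - 3*p*q^2 + 2*p + 2*q, p^2*q + 2*p*q^2 - p - q, p + q^3 + q}; counting standard monomials gives mu = 7. Corank 1: A-series; mu = 7 gives A_7. The Hessian of g at 0 is [[0, 0], [0, 0]] with rank 0, so corank 2. A Groebner basis of the Jacobian ideal J(g) in C{p,q} is {q^4, p*q^2 - 23*q^3/42, p^2 - 8*p*q/7 + 16*q^2/49}; counting standard monomials gives mu = 6. Corank 2; j^3 = -(7*p - 4*q)^3 is a perfect cube, so E-series; the 4-jet and mu = 6 give E_6. f is A_7 but g is E_6, hence not right-equivalent.

No.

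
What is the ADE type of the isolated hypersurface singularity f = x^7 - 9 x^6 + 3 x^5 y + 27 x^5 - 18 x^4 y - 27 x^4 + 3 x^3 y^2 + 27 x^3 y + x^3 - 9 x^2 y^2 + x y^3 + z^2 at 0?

E7

The Hessian of f at 0 has rank 1. Corank 2; j^3 = x^3 is a perfect cube, so E-series; the 4-jet and mu = 7 give E_7.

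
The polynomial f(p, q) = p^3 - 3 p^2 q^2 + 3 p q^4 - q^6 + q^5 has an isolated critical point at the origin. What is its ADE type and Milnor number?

Type E_{8}, Milnor number mu = 8.

The Hessian of f at 0 has rank 0. Corank 2; j^3 = p^3 is a perfect cube, so E-series; the 5-jet and mu = 8 give E_8.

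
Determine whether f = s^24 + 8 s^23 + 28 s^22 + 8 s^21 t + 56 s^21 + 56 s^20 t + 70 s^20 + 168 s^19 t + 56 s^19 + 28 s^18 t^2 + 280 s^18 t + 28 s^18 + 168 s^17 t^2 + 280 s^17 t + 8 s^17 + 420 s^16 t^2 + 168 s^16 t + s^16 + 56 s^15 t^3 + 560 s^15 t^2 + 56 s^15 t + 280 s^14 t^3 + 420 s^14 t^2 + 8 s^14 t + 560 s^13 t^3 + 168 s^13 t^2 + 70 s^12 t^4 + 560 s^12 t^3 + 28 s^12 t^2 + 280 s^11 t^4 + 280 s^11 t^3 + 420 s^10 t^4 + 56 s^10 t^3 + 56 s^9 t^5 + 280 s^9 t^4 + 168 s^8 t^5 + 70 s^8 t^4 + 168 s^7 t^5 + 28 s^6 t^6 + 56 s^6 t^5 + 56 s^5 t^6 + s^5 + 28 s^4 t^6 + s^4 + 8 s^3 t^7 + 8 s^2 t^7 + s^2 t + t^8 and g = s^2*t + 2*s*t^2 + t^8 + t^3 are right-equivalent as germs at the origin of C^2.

Yes.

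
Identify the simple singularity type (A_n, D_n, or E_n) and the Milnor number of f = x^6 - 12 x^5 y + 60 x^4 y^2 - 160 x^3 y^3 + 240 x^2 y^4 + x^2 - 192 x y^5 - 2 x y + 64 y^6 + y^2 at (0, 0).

Type A_5, Milnor number mu = 5.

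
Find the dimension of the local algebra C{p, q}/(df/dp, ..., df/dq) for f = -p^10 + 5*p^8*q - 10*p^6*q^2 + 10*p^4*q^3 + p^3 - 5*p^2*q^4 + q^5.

8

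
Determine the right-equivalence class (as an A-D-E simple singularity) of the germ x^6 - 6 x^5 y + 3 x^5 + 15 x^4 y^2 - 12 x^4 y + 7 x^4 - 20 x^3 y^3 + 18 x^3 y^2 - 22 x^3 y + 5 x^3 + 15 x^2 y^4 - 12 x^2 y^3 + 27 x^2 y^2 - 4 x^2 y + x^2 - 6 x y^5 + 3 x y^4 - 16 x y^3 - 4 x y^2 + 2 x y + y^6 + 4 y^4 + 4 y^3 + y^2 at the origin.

A2

The Hessian of f at 0 has rank 1. Corank 1: A-series; mu = 2 gives A_2.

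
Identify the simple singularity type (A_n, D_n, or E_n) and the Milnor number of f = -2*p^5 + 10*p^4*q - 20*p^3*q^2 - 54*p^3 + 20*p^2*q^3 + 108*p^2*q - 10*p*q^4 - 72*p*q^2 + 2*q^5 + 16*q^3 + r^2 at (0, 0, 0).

Type E8, Milnor number mu = 8.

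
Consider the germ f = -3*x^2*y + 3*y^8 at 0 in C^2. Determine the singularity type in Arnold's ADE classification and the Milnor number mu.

Type D9, Milnor number mu = 9.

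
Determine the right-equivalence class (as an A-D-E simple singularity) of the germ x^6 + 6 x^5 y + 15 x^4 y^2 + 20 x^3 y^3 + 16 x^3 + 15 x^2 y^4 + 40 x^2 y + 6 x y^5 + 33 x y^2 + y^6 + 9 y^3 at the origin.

The Hessian of f at 0 has rank 0. Corank 2; j^3 = (x + y)*(4*x + 3*y)^2 has shape L^2 M (L != M), so D-series; mu = 7 gives D_7.

D7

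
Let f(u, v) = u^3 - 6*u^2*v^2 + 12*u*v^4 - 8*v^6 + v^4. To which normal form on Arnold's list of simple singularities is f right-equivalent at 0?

E6

The Hessian of f at 0 has rank 0. Corank 2; j^3 = u^3 is a perfect cube, so E-series; the 4-jet and mu = 6 give E_6.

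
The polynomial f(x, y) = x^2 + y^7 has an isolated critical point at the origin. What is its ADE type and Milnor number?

Type A6, Milnor number mu = 6.

The Hessian of f at 0 has rank 1. Corank 1: A-series; mu = 6 gives A_6.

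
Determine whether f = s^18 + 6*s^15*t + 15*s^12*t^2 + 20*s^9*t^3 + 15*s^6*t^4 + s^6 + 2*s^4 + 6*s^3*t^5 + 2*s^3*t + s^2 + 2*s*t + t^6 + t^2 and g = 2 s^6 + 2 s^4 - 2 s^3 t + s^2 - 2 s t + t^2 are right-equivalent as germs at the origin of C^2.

Yes.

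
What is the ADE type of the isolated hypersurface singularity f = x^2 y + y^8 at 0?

D_9

The Hessian of f at 0 is [[0, 0], [0, 0]] with rank 0, so corank 2. A Groebner basis of the Jacobian ideal J(f) in C{x,y} is {x^2/8 + y^7, x^3, x*y}; counting standard monomials gives mu = 9. Corank 2; j^3 = x^2*y has shape L^2 M (L != M), so D-series; mu = 9 gives D_9.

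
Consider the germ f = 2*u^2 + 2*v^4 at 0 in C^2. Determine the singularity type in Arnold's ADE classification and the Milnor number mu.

Type A_{3}, Milnor number mu = 3.

The Hessian of f at 0 has rank 1. Corank 1: A-series; mu = 3 gives A_3.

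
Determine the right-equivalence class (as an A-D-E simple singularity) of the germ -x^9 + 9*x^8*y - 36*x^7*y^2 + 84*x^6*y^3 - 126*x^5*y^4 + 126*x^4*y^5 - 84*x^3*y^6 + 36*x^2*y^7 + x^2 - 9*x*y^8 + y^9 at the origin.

A_{8}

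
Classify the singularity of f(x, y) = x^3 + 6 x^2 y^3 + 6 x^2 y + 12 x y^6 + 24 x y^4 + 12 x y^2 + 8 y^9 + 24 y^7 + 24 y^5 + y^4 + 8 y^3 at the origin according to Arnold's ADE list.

E6

The Hessian of f at 0 has rank 0. Corank 2; j^3 = (x + 2*y)^3 is a perfect cube, so E-series; the 4-jet and mu = 6 give E_6.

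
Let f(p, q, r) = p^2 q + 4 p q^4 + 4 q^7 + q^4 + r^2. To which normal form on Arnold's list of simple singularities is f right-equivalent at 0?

The Hessian of f at 0 has rank 1. Corank 2; j^3 = p^2*q has shape L^2 M (L != M), so D-series; mu = 5 gives D_5.

D_5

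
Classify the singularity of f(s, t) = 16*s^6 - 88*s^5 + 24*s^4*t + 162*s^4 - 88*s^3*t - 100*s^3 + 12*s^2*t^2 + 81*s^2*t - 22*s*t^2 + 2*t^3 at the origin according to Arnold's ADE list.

The Hessian of f at 0 has rank 0. Corank 2; j^3 = -(4*s - t)*(25*s^2 - 14*s*t + 2*t^2) splits into three distinct lines over C (the quadratic factor has nonzero discriminant), so D_4.

D_{4}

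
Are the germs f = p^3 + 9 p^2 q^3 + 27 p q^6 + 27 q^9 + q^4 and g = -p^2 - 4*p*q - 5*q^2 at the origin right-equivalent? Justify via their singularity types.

No.

The Hessian of f at 0 has rank 0. Corank 2; j^3 = p^3 is a perfect cube, so E-series; the 4-jet and mu = 6 give E_6. The Hessian of g at 0 has rank 2. Corank 0: nondegenerate Morse point, so A_1. f is E_6 but g is A_1, hence not right-equivalent.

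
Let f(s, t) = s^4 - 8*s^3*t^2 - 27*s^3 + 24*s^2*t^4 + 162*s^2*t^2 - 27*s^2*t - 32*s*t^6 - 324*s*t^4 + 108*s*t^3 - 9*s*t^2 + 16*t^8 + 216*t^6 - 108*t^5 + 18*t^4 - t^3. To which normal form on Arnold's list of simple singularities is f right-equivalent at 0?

E_6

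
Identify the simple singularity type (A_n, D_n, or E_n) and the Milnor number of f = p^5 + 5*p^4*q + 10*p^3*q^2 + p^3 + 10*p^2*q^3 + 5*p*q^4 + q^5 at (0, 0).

Type E8, Milnor number mu = 8.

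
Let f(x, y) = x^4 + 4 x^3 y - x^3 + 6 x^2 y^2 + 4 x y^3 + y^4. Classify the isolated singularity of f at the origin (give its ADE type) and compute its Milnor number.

Type E6, Milnor number mu = 6.

The Hessian of f at 0 has rank 0. Corank 2; j^3 = -x^3 is a perfect cube, so E-series; the 4-jet and mu = 6 give E_6.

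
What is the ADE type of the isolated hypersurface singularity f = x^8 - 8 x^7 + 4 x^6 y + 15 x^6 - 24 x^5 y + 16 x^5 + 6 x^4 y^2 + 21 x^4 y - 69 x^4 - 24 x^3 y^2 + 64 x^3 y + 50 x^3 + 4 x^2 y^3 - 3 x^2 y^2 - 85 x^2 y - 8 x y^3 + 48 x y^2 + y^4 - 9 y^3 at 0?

D_{5}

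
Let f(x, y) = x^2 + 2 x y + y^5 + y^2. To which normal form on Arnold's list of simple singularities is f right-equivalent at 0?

The Hessian of f at 0 has rank 1. Corank 1: A-series; mu = 4 gives A_4.

A_{4}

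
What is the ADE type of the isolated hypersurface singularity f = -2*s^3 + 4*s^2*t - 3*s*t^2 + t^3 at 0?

D_4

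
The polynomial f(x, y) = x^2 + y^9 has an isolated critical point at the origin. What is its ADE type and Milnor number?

Type A_{8}, Milnor number mu = 8.

The Hessian of f at 0 has rank 1. Corank 1: A-series; mu = 8 gives A_8.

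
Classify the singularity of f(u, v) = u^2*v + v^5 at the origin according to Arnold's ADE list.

D_6

The Hessian of f at 0 has rank 0. Corank 2; j^3 = u^2*v has shape L^2 M (L != M), so D-series; mu = 6 gives D_6.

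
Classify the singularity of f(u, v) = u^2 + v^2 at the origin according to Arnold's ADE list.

A1

The Hessian of f at 0 is [[2, 0], [0, 2]] with rank 2, so corank 0. A Groebner basis of the Jacobian ideal J(f) in C{u,v} is {u, v}; counting standard monomials gives mu = 1. Corank 0: nondegenerate Morse point, so A_1.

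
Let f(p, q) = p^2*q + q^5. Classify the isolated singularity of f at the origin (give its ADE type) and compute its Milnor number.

Type D6, Milnor number mu = 6.

The Hessian of f at 0 has rank 0. Corank 2; j^3 = p^2*q has shape L^2 M (L != M), so D-series; mu = 6 gives D_6.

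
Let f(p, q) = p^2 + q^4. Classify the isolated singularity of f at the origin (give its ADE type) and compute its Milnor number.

Type A3, Milnor number mu = 3.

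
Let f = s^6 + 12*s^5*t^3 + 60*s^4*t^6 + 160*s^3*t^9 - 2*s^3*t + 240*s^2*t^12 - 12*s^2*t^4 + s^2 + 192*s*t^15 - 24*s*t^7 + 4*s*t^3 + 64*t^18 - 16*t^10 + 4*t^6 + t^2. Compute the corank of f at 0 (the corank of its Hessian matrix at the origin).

0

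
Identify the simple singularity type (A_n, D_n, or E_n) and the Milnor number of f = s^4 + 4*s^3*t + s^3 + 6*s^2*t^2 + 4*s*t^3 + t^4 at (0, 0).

Type E_{6}, Milnor number mu = 6.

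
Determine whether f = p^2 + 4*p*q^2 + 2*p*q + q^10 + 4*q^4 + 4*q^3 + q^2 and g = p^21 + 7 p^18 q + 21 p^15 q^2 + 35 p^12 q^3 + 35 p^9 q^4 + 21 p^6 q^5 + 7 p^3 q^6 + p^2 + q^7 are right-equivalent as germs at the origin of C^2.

The Hessian of f at 0 is [[2, 2], [2, 2]] with rank 1, so corank 1. A Groebner basis of the Jacobian ideal J(f) in C{p,q} is {p^5 + 5*p^4 + 15*p^3*q - 35*p^3/4 - 27*p^2*q/2 + 23*p^2/8 + 27*p*q/8 - p/4 - q/4, p^4*q - 2*p^4 - 5*p^3*q + 5*p^3/2 + 15*p^2*q/4 - 3*p^2/4 - 7*p*q/8 + p/16 + q/16, p/2 + q^2 + q/2}; counting standard monomials gives mu = 9. Corank 1: A-series; mu = 9 gives A_9. The Hessian of g at 0 is [[2, 0], [0, 0]] with rank 1, so corank 1. A Groebner basis of the Jacobian ideal J(g) in C{p,q} is {q^6, p}; counting standard monomials gives mu = 6. Corank 1: A-series; mu = 6 gives A_6. f is A_9 but g is A_6, hence not right-equivalent.

No.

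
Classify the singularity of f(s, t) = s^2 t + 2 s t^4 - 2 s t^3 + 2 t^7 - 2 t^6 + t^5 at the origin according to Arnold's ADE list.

The Hessian of f at 0 is [[0, 0], [0, 0]] with rank 0, so corank 2. A Groebner basis of the Jacobian ideal J(f) in C{s,t} is {-s^2/6 + s*t^3 + 4*s*t^2/3 + 7*s*t/6 - 7*t^3/6, s*t + t^4 - t^3, s^3 + s^2/6 - s*t^2/3 - s*t/6 + t^3/6, s^2*t - s^2/3 + 5*s*t^2/3 + 4*s*t/3 - 4*t^3/3}; counting standard monomials gives mu = 8. Corank 2; j^3 = s^2*t has shape L^2 M (L != M), so D-series; mu = 8 gives D_8.

D_8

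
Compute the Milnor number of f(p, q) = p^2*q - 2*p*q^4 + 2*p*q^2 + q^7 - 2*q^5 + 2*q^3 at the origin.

The Hessian of f at 0 has rank 0. Corank 2; j^3 = q*(p^2 + 2*p*q + 2*q^2) splits into three distinct lines over C (the quadratic factor has nonzero discriminant), so D_4.

4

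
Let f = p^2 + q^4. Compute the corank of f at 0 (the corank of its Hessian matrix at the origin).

1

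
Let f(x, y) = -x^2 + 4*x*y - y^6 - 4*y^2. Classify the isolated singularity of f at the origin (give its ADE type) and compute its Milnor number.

Type A_{5}, Milnor number mu = 5.

The Hessian of f at 0 is [[-2, 4], [4, -8]] with rank 1, so corank 1. A Groebner basis of the Jacobian ideal J(f) in C{x,y} is {y^5, x - 2*y}; counting standard monomials gives mu = 5. Corank 1: A-series; mu = 5 gives A_5.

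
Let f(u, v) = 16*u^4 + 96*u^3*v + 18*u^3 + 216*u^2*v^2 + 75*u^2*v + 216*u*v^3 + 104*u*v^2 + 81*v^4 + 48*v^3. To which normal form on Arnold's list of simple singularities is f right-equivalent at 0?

The Hessian of f at 0 is [[0, 0], [0, 0]] with rank 0, so corank 2. A Groebner basis of the Jacobian ideal J(f) in C{u,v} is {u*v^2 + 27*u*v/2 + 18*v^2, -81*u*v/8 + v^3 - 27*v^2/2, u^2 + 17*u*v/6 + 2*v^2}; counting standard monomials gives mu = 5. Corank 2; j^3 = (2*u + 3*v)*(3*u + 4*v)^2 has shape L^2 M (L != M), so D-series; mu = 5 gives D_5.

D_5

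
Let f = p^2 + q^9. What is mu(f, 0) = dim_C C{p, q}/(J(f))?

8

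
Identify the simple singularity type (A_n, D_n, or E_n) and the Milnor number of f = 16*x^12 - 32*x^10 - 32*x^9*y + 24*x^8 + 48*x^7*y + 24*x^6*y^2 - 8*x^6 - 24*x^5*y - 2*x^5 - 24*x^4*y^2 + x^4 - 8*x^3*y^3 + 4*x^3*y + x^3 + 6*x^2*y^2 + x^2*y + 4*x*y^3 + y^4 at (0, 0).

Type D_5, Milnor number mu = 5.

The Hessian of f at 0 has rank 0. Corank 2; j^3 = x^2*(x + y) has shape L^2 M (L != M), so D-series; mu = 5 gives D_5.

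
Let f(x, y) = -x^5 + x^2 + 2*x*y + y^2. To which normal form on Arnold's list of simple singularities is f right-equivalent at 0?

A4

The Hessian of f at 0 is [[2, 2], [2, 2]] with rank 1, so corank 1. A Groebner basis of the Jacobian ideal J(f) in C{x,y} is {y^4, x + y}; counting standard monomials gives mu = 4. Corank 1: A-series; mu = 4 gives A_4.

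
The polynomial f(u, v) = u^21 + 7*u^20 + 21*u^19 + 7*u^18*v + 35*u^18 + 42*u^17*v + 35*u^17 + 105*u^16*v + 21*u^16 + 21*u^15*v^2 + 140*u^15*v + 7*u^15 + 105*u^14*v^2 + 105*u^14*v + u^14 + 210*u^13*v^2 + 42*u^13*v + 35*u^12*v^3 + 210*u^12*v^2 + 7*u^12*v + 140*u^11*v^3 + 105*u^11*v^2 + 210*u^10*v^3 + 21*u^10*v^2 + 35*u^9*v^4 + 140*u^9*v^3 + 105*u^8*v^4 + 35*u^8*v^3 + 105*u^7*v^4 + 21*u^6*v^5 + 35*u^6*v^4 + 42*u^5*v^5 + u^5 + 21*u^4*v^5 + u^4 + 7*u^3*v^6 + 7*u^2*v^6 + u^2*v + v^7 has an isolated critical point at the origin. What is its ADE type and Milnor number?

The Hessian of f at 0 has rank 0. Corank 2; j^3 = u^2*v has shape L^2 M (L != M), so D-series; mu = 8 gives D_8.

Type D_8, Milnor number mu = 8.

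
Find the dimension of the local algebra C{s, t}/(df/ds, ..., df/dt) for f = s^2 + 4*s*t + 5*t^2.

1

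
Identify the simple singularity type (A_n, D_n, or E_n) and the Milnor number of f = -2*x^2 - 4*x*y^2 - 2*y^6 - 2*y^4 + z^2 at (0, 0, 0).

Type A5, Milnor number mu = 5.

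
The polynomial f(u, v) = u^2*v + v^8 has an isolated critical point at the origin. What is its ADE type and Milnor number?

The Hessian of f at 0 has rank 0. Corank 2; j^3 = u^2*v has shape L^2 M (L != M), so D-series; mu = 9 gives D_9.

Type D_9, Milnor number mu = 9.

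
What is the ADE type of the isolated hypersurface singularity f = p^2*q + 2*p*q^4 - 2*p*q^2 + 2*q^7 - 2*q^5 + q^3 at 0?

The Hessian of f at 0 has rank 0. Corank 2; j^3 = q*(p - q)^2 has shape L^2 M (L != M), so D-series; mu = 8 gives D_8.

D8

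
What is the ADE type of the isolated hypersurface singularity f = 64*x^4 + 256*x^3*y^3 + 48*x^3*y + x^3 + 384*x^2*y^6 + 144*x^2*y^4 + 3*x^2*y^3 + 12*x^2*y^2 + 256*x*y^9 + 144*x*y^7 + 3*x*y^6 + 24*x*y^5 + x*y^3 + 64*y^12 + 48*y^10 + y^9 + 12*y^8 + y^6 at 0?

E_{7}

The Hessian of f at 0 has rank 0. Corank 2; j^3 = x^3 is a perfect cube, so E-series; the 4-jet and mu = 7 give E_7.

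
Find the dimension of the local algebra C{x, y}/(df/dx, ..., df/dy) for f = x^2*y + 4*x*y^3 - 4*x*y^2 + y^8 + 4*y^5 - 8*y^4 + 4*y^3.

9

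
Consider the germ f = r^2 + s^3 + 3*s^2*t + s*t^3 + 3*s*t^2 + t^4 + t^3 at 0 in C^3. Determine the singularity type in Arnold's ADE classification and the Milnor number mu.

The Hessian of f at 0 has rank 1. Corank 2; j^3 = (s + t)^3 is a perfect cube, so E-series; the 4-jet and mu = 7 give E_7.

Type E7, Milnor number mu = 7.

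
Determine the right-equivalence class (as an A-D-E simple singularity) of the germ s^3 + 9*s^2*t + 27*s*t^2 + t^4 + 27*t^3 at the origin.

The Hessian of f at 0 is [[0, 0], [0, 0]] with rank 0, so corank 2. A Groebner basis of the Jacobian ideal J(f) in C{s,t} is {t^3, s^2 + 6*s*t + 9*t^2}; counting standard monomials gives mu = 6. Corank 2; j^3 = (s + 3*t)^3 is a perfect cube, so E-series; the 4-jet and mu = 6 give E_6.

E_{6}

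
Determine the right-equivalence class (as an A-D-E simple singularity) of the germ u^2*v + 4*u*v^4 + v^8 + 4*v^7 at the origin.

D_{9}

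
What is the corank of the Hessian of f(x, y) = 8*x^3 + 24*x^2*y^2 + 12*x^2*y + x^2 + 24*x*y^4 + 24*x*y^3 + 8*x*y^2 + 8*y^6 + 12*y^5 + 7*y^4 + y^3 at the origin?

Hessian at 0 has rank 1.

1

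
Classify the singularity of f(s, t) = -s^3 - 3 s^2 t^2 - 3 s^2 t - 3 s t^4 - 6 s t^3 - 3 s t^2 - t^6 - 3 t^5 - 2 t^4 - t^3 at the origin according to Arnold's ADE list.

The Hessian of f at 0 is [[0, 0], [0, 0]] with rank 0, so corank 2. A Groebner basis of the Jacobian ideal J(f) in C{s,t} is {s^3 + 3*s^2/2 + 3*s*t + 3*t^2/2, s^2*t - s^2 - 2*s*t - t^2, s^2/2 + s*t^2 + s*t + t^2/2, t^3}; counting standard monomials gives mu = 6. Corank 2; j^3 = -(s + t)^3 is a perfect cube, so E-series; the 4-jet and mu = 6 give E_6.

E_6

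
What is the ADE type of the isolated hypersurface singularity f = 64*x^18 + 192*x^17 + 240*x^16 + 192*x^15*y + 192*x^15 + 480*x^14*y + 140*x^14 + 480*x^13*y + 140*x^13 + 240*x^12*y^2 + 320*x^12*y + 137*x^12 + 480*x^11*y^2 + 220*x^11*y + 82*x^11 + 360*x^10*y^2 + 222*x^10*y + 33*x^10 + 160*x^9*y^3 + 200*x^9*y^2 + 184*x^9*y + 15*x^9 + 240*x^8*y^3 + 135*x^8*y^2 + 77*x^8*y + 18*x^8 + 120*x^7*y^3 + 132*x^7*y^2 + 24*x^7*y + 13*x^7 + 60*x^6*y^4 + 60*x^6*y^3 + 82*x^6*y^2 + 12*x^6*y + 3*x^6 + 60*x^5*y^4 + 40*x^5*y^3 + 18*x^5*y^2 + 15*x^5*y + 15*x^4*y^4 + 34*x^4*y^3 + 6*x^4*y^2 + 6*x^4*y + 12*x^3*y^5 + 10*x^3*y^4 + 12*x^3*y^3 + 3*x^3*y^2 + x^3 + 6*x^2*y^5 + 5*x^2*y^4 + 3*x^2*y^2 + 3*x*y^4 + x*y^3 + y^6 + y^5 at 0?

E_{7}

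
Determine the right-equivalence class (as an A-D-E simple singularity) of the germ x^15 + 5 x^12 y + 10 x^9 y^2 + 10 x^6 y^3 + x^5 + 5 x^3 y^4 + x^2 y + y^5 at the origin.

D6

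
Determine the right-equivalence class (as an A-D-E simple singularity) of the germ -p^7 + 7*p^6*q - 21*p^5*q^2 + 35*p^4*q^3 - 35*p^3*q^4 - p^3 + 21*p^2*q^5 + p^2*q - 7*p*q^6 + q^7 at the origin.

The Hessian of f at 0 is [[0, 0], [0, 0]] with rank 0, so corank 2. A Groebner basis of the Jacobian ideal J(f) in C{p,q} is {p*q/7 + q^6, p*q^2, p^2 - p*q}; counting standard monomials gives mu = 8. Corank 2; j^3 = -p^2*(p - q) has shape L^2 M (L != M), so D-series; mu = 8 gives D_8.

D8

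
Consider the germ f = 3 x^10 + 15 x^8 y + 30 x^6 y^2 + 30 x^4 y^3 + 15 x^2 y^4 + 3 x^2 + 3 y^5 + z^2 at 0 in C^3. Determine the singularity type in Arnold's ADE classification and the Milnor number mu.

The Hessian of f at 0 has rank 2. Corank 1: A-series; mu = 4 gives A_4.

Type A_4, Milnor number mu = 4.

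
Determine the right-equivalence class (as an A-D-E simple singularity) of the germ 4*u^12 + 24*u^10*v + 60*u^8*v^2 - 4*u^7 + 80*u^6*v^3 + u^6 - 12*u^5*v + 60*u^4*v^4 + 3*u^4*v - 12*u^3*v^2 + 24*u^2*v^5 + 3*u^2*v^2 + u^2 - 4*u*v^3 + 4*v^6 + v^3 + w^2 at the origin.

A2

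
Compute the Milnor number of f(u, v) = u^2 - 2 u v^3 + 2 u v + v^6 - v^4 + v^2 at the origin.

3

The Hessian of f at 0 has rank 1. Corank 1: A-series; mu = 3 gives A_3.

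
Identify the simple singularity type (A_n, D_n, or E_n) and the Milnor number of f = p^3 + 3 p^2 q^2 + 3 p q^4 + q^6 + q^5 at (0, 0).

Type E8, Milnor number mu = 8.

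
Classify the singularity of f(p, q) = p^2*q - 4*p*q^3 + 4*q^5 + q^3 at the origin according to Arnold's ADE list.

D_4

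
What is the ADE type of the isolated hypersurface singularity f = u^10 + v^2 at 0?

A_{9}

The Hessian of f at 0 has rank 1. Corank 1: A-series; mu = 9 gives A_9.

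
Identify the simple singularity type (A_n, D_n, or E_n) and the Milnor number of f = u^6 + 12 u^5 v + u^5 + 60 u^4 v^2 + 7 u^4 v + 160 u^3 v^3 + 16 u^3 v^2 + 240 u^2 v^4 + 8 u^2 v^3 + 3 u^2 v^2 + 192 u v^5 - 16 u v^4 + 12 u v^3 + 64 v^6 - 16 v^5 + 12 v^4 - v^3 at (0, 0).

Type E_{8}, Milnor number mu = 8.

The Hessian of f at 0 has rank 0. Corank 2; j^3 = -v^3 is a perfect cube, so E-series; the 5-jet and mu = 8 give E_8.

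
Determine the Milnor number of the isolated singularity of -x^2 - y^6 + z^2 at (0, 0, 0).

5

The Hessian of f at 0 has rank 2. Corank 1: A-series; mu = 5 gives A_5.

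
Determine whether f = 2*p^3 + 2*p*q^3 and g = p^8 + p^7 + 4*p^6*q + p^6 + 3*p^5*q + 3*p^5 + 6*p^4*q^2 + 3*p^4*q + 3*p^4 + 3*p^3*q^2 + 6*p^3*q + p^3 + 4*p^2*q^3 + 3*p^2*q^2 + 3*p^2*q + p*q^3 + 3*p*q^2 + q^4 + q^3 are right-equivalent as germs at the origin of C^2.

The Hessian of f at 0 has rank 0. Corank 2; j^3 = 2*p^3 is a perfect cube, so E-series; the 4-jet and mu = 7 give E_7. The Hessian of g at 0 has rank 0. Corank 2; j^3 = (p + q)^3 is a perfect cube, so E-series; the 4-jet and mu = 7 give E_7. Both have type E_7, hence right-equivalent.

Yes.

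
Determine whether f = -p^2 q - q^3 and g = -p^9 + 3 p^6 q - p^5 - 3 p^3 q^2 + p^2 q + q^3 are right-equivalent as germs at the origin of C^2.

Yes.

The Hessian of f at 0 has rank 0. Corank 2; j^3 = -q*(p^2 + q^2) splits into three distinct lines over C (the quadratic factor has nonzero discriminant), so D_4. The Hessian of g at 0 has rank 0. Corank 2; j^3 = q*(p^2 + q^2) splits into three distinct lines over C (the quadratic factor has nonzero discriminant), so D_4. Both have type D_4, hence right-equivalent.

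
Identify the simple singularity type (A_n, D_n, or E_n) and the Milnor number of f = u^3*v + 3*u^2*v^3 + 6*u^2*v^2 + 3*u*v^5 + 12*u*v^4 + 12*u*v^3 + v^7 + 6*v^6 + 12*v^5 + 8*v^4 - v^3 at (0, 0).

The Hessian of f at 0 has rank 0. Corank 2; j^3 = -v^3 is a perfect cube, so E-series; the 4-jet and mu = 7 give E_7.

Type E_{7}, Milnor number mu = 7.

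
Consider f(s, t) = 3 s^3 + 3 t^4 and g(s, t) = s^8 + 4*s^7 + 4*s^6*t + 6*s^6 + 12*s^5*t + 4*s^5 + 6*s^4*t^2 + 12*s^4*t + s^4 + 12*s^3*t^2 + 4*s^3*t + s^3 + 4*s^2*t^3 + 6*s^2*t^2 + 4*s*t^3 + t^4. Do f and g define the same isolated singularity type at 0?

Yes.

The Hessian of f at 0 has rank 0. Corank 2; j^3 = 3*s^3 is a perfect cube, so E-series; the 4-jet and mu = 6 give E_6. The Hessian of g at 0 has rank 0. Corank 2; j^3 = s^3 is a perfect cube, so E-series; the 4-jet and mu = 6 give E_6. Both have type E_6, hence right-equivalent.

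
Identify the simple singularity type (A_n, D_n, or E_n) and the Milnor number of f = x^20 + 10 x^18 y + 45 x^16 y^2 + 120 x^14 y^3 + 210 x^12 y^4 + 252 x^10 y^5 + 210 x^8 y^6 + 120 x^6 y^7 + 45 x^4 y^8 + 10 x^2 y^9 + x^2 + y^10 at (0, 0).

Type A_9, Milnor number mu = 9.

The Hessian of f at 0 is [[2, 0], [0, 0]] with rank 1, so corank 1. A Groebner basis of the Jacobian ideal J(f) in C{x,y} is {y^9, x}; counting standard monomials gives mu = 9. Corank 1: A-series; mu = 9 gives A_9.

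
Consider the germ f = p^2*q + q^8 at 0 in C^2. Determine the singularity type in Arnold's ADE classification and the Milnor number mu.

Type D_{9}, Milnor number mu = 9.

The Hessian of f at 0 is [[0, 0], [0, 0]] with rank 0, so corank 2. A Groebner basis of the Jacobian ideal J(f) in C{p,q} is {p^2/8 + q^7, p^3, p*q}; counting standard monomials gives mu = 9. Corank 2; j^3 = p^2*q has shape L^2 M (L != M), so D-series; mu = 9 gives D_9.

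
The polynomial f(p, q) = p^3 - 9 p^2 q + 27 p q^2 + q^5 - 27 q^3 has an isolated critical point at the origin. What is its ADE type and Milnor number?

The Hessian of f at 0 is [[0, 0], [0, 0]] with rank 0, so corank 2. A Groebner basis of the Jacobian ideal J(f) in C{p,q} is {q^4, p^2 - 6*p*q + 9*q^2}; counting standard monomials gives mu = 8. Corank 2; j^3 = (p - 3*q)^3 is a perfect cube, so E-series; the 5-jet and mu = 8 give E_8.

Type E8, Milnor number mu = 8.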